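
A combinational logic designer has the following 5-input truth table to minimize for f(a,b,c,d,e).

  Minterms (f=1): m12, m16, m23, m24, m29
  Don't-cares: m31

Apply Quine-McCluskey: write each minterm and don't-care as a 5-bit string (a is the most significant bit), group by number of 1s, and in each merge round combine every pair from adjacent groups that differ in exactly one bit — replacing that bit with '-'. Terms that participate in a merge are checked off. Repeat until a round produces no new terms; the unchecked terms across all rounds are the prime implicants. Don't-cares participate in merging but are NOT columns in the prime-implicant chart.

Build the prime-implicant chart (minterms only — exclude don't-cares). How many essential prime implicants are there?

Round 0: 01100 10000✓ 10111✓ 11000✓ 11101✓ 11111✓
Round 1: 1-000 1-111 111-1
PIs = {01100, 1-000, 1-111, 111-1}
Coverage chart:
  m12: 01100 ←essential
  m16: 1-000 ←essential
  m23: 1-111 ←essential
  m24: 1-000 ←essential
  m29: 111-1 ←essential
Essential: 01100, 1-000, 1-111, 111-1

4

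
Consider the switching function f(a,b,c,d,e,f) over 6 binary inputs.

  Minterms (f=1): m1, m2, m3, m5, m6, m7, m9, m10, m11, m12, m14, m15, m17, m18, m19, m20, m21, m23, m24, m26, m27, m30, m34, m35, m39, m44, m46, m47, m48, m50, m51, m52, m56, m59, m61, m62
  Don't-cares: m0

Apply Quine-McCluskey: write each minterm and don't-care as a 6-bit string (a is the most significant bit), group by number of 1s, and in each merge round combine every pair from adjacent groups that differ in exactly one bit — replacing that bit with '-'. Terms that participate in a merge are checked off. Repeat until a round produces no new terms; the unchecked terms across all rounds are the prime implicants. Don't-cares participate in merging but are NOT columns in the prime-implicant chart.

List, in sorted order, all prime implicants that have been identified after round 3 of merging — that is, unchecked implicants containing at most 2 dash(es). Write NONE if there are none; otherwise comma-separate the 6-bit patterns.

--1110, -0-111, -00-11, -011-0, -0111-, -1-011, -10100, -11000, 0-1-10, 00-0-1, 0000--, 01010-, 0110-0, 11-000, 110-00, 1100-0, 111101

Round 0: 000000✓ 000001✓ 000010✓ 000011✓ 000101✓ 000110✓ 000111✓ 001001✓ 001010✓ 001011✓ 001100✓ 001110✓ 001111✓ 010001✓ 010010✓ 010011✓ 010100✓ 010101✓ 010111✓ 011000✓ 011010✓ 011011✓ 011110✓ 100010✓ 100011✓ 100111✓ 101100✓ 101110✓ 101111✓ 110000✓ 110010✓ 110011✓ 110100✓ 111000✓ 111011✓ 111101 111110✓
Round 1: -00010✓ -00011✓ -00111✓ -01100✓ -01110✓ -01111✓ -10010✓ -10011✓ -10100 -11000 -11011✓ -11110✓ 0-0001✓ 0-0010✓ 0-0011✓ 0-0101✓ 0-0111✓ 0-1010✓ 0-1011✓ 0-1110✓ 00-001✓ 00-010✓ 00-011✓ 00-110✓ 00-111✓ 000-01✓ 000-10✓ 000-11✓ 0000-0✓ 0000-1✓ 00000-✓ 00001-✓ 0001-1✓ 00011-✓ 001-10✓ 001-11✓ 0010-1✓ 00101-✓ 0011-0✓ 00111-✓ 01-010✓ 01-011✓ 010-01✓ 010-11✓ 0100-1✓ 01001-✓ 0101-1✓ 01010- 011-10✓ 0110-0 01101-✓ 1-0010✓ 1-0011✓ 1-1110✓ 10-111✓ 100-11✓ 10001-✓ 1011-0✓ 10111-✓ 11-000 11-011✓ 110-00 1100-0 11001-✓
Round 2: --0010✓ --0011✓ --1110 -0-111 -00-11 -0001-✓ -011-0 -0111- -1-011 -1001-✓ 0--010✓ 0--011✓ 0-0-01✓ 0-0-11✓ 0-00-1✓ 0-001-✓ 0-01-1✓ 0-1-10 0-101-✓ 00--10✓ 00--11✓ 00-0-1 00-01-✓ 00-11-✓ 000--1✓ 000-1-✓ 0000-- 001-1-✓ 01-01-✓ 010--1✓ 1-001-✓
Round 3: --001- 0--01- 0-0--1 00--1-
PIs = {--001-, --1110, -0-111, -00-11, -011-0, -0111-, -1-011, -10100, -11000, 0--01-, 0-0--1, 0-1-10, 00--1-, 00-0-1, 0000--, 01010-, 0110-0, 11-000, 110-00, 1100-0, 111101}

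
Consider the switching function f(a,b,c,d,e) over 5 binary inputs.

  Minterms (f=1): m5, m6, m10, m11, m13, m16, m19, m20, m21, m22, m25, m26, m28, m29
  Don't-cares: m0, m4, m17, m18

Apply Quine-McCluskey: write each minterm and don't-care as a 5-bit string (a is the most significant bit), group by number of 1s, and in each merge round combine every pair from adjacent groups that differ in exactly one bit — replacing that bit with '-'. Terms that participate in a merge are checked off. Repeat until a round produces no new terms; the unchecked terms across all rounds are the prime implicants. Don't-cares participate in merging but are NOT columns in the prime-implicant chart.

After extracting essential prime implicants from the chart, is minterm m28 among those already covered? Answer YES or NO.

size-2^0 implicants → 00000(✓)  00100(✓)  00101(✓)  00110(✓)  01010(✓)  01011(✓)  01101(✓)  10000(✓)  10001(✓)  10010(✓)  10011(✓)  10100(✓)  10101(✓)  10110(✓)  11001(✓)  11010(✓)  11100(✓)  11101(✓)
size-2^1 implicants → -0000(✓)  -0100(✓)  -0101(✓)  -0110(✓)  -1010  -1101(✓)  0-101(✓)  00-00(✓)  001-0(✓)  0010-(✓)  0101-  1-001(✓)  1-010  1-100(✓)  1-101(✓)  10-00(✓)  10-01(✓)  10-10(✓)  100-0(✓)  100-1(✓)  1000-(✓)  1001-(✓)  101-0(✓)  1010-(✓)  11-01(✓)  1110-(✓)
size-2^2 implicants → --101  -0-00  -01-0  -010-  1--01  1-10-  10--0  10-0-  100--
Unchecked terms (primes): --101, -0-00, -01-0, -010-, -1010, 0101-, 1--01, 1-010, 1-10-, 10--0, 10-0-, 100--
Minterm coverage:
  m5 ⊆ --101,-010-
  m6 ⊆ -01-0 [E]
  m10 ⊆ -1010,0101-
  m11 ⊆ 0101- [E]
  m13 ⊆ --101 [E]
  m16 ⊆ -0-00,10--0,10-0-,100--
  m19 ⊆ 100-- [E]
  m20 ⊆ -0-00,-01-0,-010-,1-10-,10--0,10-0-
  m21 ⊆ --101,-010-,1--01,1-10-,10-0-
  m22 ⊆ -01-0,10--0
  m25 ⊆ 1--01 [E]
  m26 ⊆ -1010,1-010
  m28 ⊆ 1-10- [E]
  m29 ⊆ --101,1--01,1-10-
E = {--101, -01-0, 0101-, 1--01, 1-10-, 100--}

YES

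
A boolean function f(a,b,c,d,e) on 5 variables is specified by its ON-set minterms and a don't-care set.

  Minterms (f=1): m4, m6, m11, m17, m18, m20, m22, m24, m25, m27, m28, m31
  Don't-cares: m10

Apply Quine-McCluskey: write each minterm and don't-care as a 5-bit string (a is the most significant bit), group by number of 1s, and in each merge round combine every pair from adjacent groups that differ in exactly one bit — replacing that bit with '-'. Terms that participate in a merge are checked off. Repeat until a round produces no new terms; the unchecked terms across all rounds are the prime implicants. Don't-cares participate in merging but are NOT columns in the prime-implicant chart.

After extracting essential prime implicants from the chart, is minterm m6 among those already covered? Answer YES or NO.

YES

size-2^0 implicants → 00100(✓)  00110(✓)  01010(✓)  01011(✓)  10001(✓)  10010(✓)  10100(✓)  10110(✓)  11000(✓)  11001(✓)  11011(✓)  11100(✓)  11111(✓)
size-2^1 implicants → -0100(✓)  -0110(✓)  -1011  001-0(✓)  0101-  1-001  1-100  10-10  101-0(✓)  11-00  11-11  110-1  1100-
size-2^2 implicants → -01-0
Unchecked terms (primes): -01-0, -1011, 0101-, 1-001, 1-100, 10-10, 11-00, 11-11, 110-1, 1100-
Minterm coverage:
  m4 ⊆ -01-0 [E]
  m6 ⊆ -01-0 [E]
  m11 ⊆ -1011,0101-
  m17 ⊆ 1-001 [E]
  m18 ⊆ 10-10 [E]
  m20 ⊆ -01-0,1-100
  m22 ⊆ -01-0,10-10
  m24 ⊆ 11-00,1100-
  m25 ⊆ 1-001,110-1,1100-
  m27 ⊆ -1011,11-11,110-1
  m28 ⊆ 1-100,11-00
  m31 ⊆ 11-11 [E]
E = {-01-0, 1-001, 10-10, 11-11}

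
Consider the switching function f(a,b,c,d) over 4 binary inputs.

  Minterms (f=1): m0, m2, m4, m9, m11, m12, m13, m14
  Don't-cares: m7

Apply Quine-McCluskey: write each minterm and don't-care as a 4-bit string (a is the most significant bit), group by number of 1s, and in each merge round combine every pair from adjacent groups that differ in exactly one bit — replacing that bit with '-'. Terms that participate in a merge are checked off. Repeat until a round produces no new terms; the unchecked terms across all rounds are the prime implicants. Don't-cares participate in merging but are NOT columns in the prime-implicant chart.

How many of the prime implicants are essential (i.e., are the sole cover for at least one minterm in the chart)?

3

[col 0] 0000*, 0010*, 0100*, 0111, 1001*, 1011*, 1100*, 1101*, 1110*
[col 1] -100, 0-00, 00-0, 1-01, 10-1, 11-0, 110-
Prime implicants: -100, 0-00, 00-0, 0111, 1-01, 10-1, 11-0, 110-
PI chart (minterm → PIs covering it):
  0 | 0-00,00-0
  2 | 00-0  (sole → essential)
  4 | -100,0-00
  9 | 1-01,10-1
  11 | 10-1  (sole → essential)
  12 | -100,11-0,110-
  13 | 1-01,110-
  14 | 11-0  (sole → essential)
Essential prime implicants: 00-0, 10-1, 11-0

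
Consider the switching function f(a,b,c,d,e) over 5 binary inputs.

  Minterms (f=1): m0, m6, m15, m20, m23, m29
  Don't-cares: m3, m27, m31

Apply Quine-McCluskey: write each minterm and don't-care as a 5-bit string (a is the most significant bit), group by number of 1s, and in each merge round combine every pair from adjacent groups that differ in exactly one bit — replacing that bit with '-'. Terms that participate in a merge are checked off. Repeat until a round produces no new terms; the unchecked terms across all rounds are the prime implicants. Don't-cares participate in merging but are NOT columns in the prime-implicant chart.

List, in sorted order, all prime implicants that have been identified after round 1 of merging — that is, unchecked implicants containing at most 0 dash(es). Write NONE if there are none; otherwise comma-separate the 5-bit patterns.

size-2^0 implicants → 00000  00011  00110  01111(✓)  10100  10111(✓)  11011(✓)  11101(✓)  11111(✓)
size-2^1 implicants → -1111  1-111  11-11  111-1
Unchecked terms (primes): -1111, 00000, 00011, 00110, 1-111, 10100, 11-11, 111-1

00000, 00011, 00110, 10100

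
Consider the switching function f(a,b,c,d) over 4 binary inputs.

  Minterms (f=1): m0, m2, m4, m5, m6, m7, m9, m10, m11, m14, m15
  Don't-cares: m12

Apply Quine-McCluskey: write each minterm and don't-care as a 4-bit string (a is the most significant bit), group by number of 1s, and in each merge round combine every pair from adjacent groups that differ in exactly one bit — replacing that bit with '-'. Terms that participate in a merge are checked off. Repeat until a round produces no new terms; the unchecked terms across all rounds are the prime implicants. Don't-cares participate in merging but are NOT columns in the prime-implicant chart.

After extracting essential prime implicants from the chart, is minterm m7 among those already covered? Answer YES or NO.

YES

size-2^0 implicants → 0000(✓)  0010(✓)  0100(✓)  0101(✓)  0110(✓)  0111(✓)  1001(✓)  1010(✓)  1011(✓)  1100(✓)  1110(✓)  1111(✓)
size-2^1 implicants → -010(✓)  -100(✓)  -110(✓)  -111(✓)  0-00(✓)  0-10(✓)  00-0(✓)  01-0(✓)  01-1(✓)  010-(✓)  011-(✓)  1-10(✓)  1-11(✓)  10-1  101-(✓)  11-0(✓)  111-(✓)
size-2^2 implicants → --10  -1-0  -11-  0--0  01--  1-1-
Unchecked terms (primes): --10, -1-0, -11-, 0--0, 01--, 1-1-, 10-1
Minterm coverage:
  m0 ⊆ 0--0 [E]
  m2 ⊆ --10,0--0
  m4 ⊆ -1-0,0--0,01--
  m5 ⊆ 01-- [E]
  m6 ⊆ --10,-1-0,-11-,0--0,01--
  m7 ⊆ -11-,01--
  m9 ⊆ 10-1 [E]
  m10 ⊆ --10,1-1-
  m11 ⊆ 1-1-,10-1
  m14 ⊆ --10,-1-0,-11-,1-1-
  m15 ⊆ -11-,1-1-
E = {0--0, 01--, 10-1}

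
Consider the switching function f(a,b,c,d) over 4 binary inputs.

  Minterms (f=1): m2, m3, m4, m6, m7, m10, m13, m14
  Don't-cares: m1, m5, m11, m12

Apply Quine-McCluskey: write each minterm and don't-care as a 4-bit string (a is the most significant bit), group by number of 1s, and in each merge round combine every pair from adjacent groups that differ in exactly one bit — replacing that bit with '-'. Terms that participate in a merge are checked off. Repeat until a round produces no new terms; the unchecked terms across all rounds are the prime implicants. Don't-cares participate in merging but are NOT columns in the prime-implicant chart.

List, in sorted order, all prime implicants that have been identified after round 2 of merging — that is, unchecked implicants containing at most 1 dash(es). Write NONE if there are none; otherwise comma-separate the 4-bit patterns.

NONE

[col 0] 0001*, 0010*, 0011*, 0100*, 0101*, 0110*, 0111*, 1010*, 1011*, 1100*, 1101*, 1110*
[col 1] -010*, -011*, -100*, -101*, -110*, 0-01*, 0-10*, 0-11*, 00-1*, 001-*, 01-0*, 01-1*, 010-*, 011-*, 1-10*, 101-*, 11-0*, 110-*
[col 2] --10, -01-, -1-0, -10-, 0--1, 0-1-, 01--
Prime implicants: --10, -01-, -1-0, -10-, 0--1, 0-1-, 01--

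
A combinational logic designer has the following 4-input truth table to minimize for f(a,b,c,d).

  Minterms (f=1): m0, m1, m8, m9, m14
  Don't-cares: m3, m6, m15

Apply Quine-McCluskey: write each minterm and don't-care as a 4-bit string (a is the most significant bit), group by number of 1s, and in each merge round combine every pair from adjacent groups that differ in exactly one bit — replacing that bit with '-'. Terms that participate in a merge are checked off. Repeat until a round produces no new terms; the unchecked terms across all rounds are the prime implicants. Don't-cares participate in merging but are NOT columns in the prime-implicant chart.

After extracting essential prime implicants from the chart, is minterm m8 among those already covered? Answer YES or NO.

[col 0] 0000*, 0001*, 0011*, 0110*, 1000*, 1001*, 1110*, 1111*
[col 1] -000*, -001*, -110, 00-1, 000-*, 100-*, 111-
[col 2] -00-
Prime implicants: -00-, -110, 00-1, 111-
PI chart (minterm → PIs covering it):
  0 | -00-  (sole → essential)
  1 | -00-,00-1
  8 | -00-  (sole → essential)
  9 | -00-  (sole → essential)
  14 | -110,111-
Essential prime implicants: -00-

YES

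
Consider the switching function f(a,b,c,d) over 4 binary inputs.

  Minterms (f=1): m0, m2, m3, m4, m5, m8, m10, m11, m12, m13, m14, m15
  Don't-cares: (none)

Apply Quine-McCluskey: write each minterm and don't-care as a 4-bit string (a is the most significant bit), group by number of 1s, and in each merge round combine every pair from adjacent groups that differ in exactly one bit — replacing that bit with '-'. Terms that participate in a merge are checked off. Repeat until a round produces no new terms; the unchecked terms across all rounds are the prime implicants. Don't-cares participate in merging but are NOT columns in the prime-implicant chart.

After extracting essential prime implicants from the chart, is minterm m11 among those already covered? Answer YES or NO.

size-2^0 implicants → 0000(✓)  0010(✓)  0011(✓)  0100(✓)  0101(✓)  1000(✓)  1010(✓)  1011(✓)  1100(✓)  1101(✓)  1110(✓)  1111(✓)
size-2^1 implicants → -000(✓)  -010(✓)  -011(✓)  -100(✓)  -101(✓)  0-00(✓)  00-0(✓)  001-(✓)  010-(✓)  1-00(✓)  1-10(✓)  1-11(✓)  10-0(✓)  101-(✓)  11-0(✓)  11-1(✓)  110-(✓)  111-(✓)
size-2^2 implicants → --00  -0-0  -01-  -10-  1--0  1-1-  11--
Unchecked terms (primes): --00, -0-0, -01-, -10-, 1--0, 1-1-, 11--
Minterm coverage:
  m0 ⊆ --00,-0-0
  m2 ⊆ -0-0,-01-
  m3 ⊆ -01- [E]
  m4 ⊆ --00,-10-
  m5 ⊆ -10- [E]
  m8 ⊆ --00,-0-0,1--0
  m10 ⊆ -0-0,-01-,1--0,1-1-
  m11 ⊆ -01-,1-1-
  m12 ⊆ --00,-10-,1--0,11--
  m13 ⊆ -10-,11--
  m14 ⊆ 1--0,1-1-,11--
  m15 ⊆ 1-1-,11--
E = {-01-, -10-}

YES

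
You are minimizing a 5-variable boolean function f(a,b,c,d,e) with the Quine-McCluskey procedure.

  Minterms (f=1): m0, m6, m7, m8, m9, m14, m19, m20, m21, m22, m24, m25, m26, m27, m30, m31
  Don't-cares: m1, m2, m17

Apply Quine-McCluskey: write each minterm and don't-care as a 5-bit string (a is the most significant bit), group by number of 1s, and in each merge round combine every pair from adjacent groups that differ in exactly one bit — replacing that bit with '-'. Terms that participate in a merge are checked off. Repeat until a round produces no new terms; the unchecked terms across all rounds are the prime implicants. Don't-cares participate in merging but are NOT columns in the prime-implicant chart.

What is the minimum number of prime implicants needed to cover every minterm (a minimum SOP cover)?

[col 0] 00000*, 00001*, 00010*, 00110*, 00111*, 01000*, 01001*, 01110*, 10001*, 10011*, 10100*, 10101*, 10110*, 11000*, 11001*, 11010*, 11011*, 11110*, 11111*
[col 1] -0001*, -0110*, -1000*, -1001*, -1110*, 0-000*, 0-001*, 0-110*, 00-10, 000-0, 0000-*, 0011-, 0100-*, 1-001*, 1-011*, 1-110*, 10-01, 100-1*, 101-0, 1010-, 11-10*, 11-11*, 110-0*, 110-1*, 1100-*, 1101-*, 1111-*
[col 2] --001, --110, -100-, 0-00-, 1-0-1, 11-1-, 110--
Prime implicants: --001, --110, -100-, 0-00-, 00-10, 000-0, 0011-, 1-0-1, 10-01, 101-0, 1010-, 11-1-, 110--
PI chart (minterm → PIs covering it):
  0 | 0-00-,000-0
  6 | --110,00-10,0011-
  7 | 0011-  (sole → essential)
  8 | -100-,0-00-
  9 | --001,-100-,0-00-
  14 | --110  (sole → essential)
  19 | 1-0-1  (sole → essential)
  20 | 101-0,1010-
  21 | 10-01,1010-
  22 | --110,101-0
  24 | -100-,110--
  25 | --001,-100-,1-0-1,110--
  26 | 11-1-,110--
  27 | 1-0-1,11-1-,110--
  30 | --110,11-1-
  31 | 11-1-  (sole → essential)
Essential prime implicants: --110, 0011-, 1-0-1, 11-1-
Petrick residual → -100-, 0-00-, 1010-
Minimum SOP uses 7 PIs: cde' + bc'd' + a'c'd' + a'b'cd + ac'e + ab'cd' + abd

7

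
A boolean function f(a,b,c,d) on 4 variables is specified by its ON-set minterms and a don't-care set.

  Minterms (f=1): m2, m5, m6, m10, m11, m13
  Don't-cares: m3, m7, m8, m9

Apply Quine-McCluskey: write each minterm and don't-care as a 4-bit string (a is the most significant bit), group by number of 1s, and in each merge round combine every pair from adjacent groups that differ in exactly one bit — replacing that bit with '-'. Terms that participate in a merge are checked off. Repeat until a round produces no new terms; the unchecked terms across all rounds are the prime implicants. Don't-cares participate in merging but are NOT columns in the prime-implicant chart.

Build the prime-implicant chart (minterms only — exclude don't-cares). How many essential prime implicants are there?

1

Round 0: 0010✓ 0011✓ 0101✓ 0110✓ 0111✓ 1000✓ 1001✓ 1010✓ 1011✓ 1101✓
Round 1: -010✓ -011✓ -101 0-10✓ 0-11✓ 001-✓ 01-1 011-✓ 1-01 10-0✓ 10-1✓ 100-✓ 101-✓
Round 2: -01- 0-1- 10--
PIs = {-01-, -101, 0-1-, 01-1, 1-01, 10--}
Coverage chart:
  m2: -01-,0-1-
  m5: -101,01-1
  m6: 0-1- ←essential
  m10: -01-,10--
  m11: -01-,10--
  m13: -101,1-01
Essential: 0-1-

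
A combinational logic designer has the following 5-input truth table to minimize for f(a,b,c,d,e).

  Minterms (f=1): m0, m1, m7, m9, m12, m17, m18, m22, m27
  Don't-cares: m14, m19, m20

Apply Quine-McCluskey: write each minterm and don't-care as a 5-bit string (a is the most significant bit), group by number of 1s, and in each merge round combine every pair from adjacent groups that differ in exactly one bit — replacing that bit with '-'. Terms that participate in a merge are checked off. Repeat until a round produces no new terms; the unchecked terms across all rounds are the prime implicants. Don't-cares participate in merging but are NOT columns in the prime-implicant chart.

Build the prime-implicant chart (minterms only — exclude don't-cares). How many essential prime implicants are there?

5

size-2^0 implicants → 00000(✓)  00001(✓)  00111  01001(✓)  01100(✓)  01110(✓)  10001(✓)  10010(✓)  10011(✓)  10100(✓)  10110(✓)  11011(✓)
size-2^1 implicants → -0001  0-001  0000-  011-0  1-011  10-10  100-1  1001-  101-0
Unchecked terms (primes): -0001, 0-001, 0000-, 00111, 011-0, 1-011, 10-10, 100-1, 1001-, 101-0
Minterm coverage:
  m0 ⊆ 0000- [E]
  m1 ⊆ -0001,0-001,0000-
  m7 ⊆ 00111 [E]
  m9 ⊆ 0-001 [E]
  m12 ⊆ 011-0 [E]
  m17 ⊆ -0001,100-1
  m18 ⊆ 10-10,1001-
  m22 ⊆ 10-10,101-0
  m27 ⊆ 1-011 [E]
E = {0-001, 0000-, 00111, 011-0, 1-011}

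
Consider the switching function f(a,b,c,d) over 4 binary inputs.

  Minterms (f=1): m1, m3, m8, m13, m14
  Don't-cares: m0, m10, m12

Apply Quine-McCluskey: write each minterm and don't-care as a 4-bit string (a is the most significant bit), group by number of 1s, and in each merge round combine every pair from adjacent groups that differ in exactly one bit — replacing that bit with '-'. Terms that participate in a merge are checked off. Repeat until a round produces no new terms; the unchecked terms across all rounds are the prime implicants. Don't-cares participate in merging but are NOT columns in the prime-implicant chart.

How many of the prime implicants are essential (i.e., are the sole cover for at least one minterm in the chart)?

3

size-2^0 implicants → 0000(✓)  0001(✓)  0011(✓)  1000(✓)  1010(✓)  1100(✓)  1101(✓)  1110(✓)
size-2^1 implicants → -000  00-1  000-  1-00(✓)  1-10(✓)  10-0(✓)  11-0(✓)  110-
size-2^2 implicants → 1--0
Unchecked terms (primes): -000, 00-1, 000-, 1--0, 110-
Minterm coverage:
  m1 ⊆ 00-1,000-
  m3 ⊆ 00-1 [E]
  m8 ⊆ -000,1--0
  m13 ⊆ 110- [E]
  m14 ⊆ 1--0 [E]
E = {00-1, 1--0, 110-}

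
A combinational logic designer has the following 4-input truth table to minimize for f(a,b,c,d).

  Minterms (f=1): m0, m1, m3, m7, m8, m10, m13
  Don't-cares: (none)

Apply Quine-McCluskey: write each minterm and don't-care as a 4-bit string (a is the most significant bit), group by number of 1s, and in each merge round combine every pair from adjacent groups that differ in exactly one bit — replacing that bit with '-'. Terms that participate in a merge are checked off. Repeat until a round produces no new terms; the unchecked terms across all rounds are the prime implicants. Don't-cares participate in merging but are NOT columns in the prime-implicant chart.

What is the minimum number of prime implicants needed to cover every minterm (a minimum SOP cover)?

[col 0] 0000*, 0001*, 0011*, 0111*, 1000*, 1010*, 1101
[col 1] -000, 0-11, 00-1, 000-, 10-0
Prime implicants: -000, 0-11, 00-1, 000-, 10-0, 1101
PI chart (minterm → PIs covering it):
  0 | -000,000-
  1 | 00-1,000-
  3 | 0-11,00-1
  7 | 0-11  (sole → essential)
  8 | -000,10-0
  10 | 10-0  (sole → essential)
  13 | 1101  (sole → essential)
Essential prime implicants: 0-11, 10-0, 1101
Petrick residual → 000-
Minimum SOP uses 4 PIs: a'cd + a'b'c' + ab'd' + abc'd

4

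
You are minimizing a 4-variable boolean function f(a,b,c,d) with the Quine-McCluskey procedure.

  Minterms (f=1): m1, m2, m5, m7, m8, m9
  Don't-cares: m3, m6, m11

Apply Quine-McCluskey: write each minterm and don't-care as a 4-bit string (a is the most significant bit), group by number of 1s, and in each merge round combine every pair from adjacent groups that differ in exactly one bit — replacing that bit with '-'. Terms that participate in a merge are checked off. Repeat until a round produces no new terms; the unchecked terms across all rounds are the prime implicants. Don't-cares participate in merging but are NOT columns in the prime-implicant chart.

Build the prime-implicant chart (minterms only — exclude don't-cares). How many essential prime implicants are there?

3

size-2^0 implicants → 0001(✓)  0010(✓)  0011(✓)  0101(✓)  0110(✓)  0111(✓)  1000(✓)  1001(✓)  1011(✓)
size-2^1 implicants → -001(✓)  -011(✓)  0-01(✓)  0-10(✓)  0-11(✓)  00-1(✓)  001-(✓)  01-1(✓)  011-(✓)  10-1(✓)  100-
size-2^2 implicants → -0-1  0--1  0-1-
Unchecked terms (primes): -0-1, 0--1, 0-1-, 100-
Minterm coverage:
  m1 ⊆ -0-1,0--1
  m2 ⊆ 0-1- [E]
  m5 ⊆ 0--1 [E]
  m7 ⊆ 0--1,0-1-
  m8 ⊆ 100- [E]
  m9 ⊆ -0-1,100-
E = {0--1, 0-1-, 100-}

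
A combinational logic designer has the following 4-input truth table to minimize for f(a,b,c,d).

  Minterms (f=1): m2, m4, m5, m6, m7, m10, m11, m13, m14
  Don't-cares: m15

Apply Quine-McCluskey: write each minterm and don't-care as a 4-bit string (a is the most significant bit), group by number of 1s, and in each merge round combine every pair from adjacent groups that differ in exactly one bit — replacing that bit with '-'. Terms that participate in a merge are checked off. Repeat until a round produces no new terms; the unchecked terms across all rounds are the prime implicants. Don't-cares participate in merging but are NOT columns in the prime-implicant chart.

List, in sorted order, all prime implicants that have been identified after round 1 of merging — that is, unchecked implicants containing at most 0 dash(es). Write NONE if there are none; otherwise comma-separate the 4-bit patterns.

[col 0] 0010*, 0100*, 0101*, 0110*, 0111*, 1010*, 1011*, 1101*, 1110*, 1111*
[col 1] -010*, -101*, -110*, -111*, 0-10*, 01-0*, 01-1*, 010-*, 011-*, 1-10*, 1-11*, 101-*, 11-1*, 111-*
[col 2] --10, -1-1, -11-, 01--, 1-1-
Prime implicants: --10, -1-1, -11-, 01--, 1-1-

NONE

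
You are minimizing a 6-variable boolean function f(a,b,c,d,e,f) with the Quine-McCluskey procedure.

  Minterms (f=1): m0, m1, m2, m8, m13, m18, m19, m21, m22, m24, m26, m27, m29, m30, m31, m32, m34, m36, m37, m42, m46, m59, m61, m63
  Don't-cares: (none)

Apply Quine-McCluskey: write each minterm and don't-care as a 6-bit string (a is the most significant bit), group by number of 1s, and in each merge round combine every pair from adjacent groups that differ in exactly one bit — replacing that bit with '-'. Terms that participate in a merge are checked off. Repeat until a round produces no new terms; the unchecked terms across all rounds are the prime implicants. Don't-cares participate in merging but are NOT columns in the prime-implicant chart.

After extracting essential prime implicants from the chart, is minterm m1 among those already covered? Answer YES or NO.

YES

[col 0] 000000*, 000001*, 000010*, 001000*, 001101*, 010010*, 010011*, 010101*, 010110*, 011000*, 011010*, 011011*, 011101*, 011110*, 011111*, 100000*, 100010*, 100100*, 100101*, 101010*, 101110*, 111011*, 111101*, 111111*
[col 1] -00000*, -00010*, -11011*, -11101*, -11111*, 0-0010, 0-1000, 0-1101, 00-000, 0000-0*, 00000-, 01-010*, 01-011*, 01-101, 01-110*, 010-10*, 01001-*, 011-10*, 011-11*, 0110-0, 01101-*, 0111-1*, 01111-*, 10-010, 100-00, 1000-0*, 10010-, 101-10, 111-11*, 1111-1*
[col 2] -000-0, -11-11, -111-1, 01--10, 01-01-, 011-1-
Prime implicants: -000-0, -11-11, -111-1, 0-0010, 0-1000, 0-1101, 00-000, 00000-, 01--10, 01-01-, 01-101, 011-1-, 0110-0, 10-010, 100-00, 10010-, 101-10
PI chart (minterm → PIs covering it):
  0 | -000-0,00-000,00000-
  1 | 00000-  (sole → essential)
  2 | -000-0,0-0010
  8 | 0-1000,00-000
  13 | 0-1101  (sole → essential)
  18 | 0-0010,01--10,01-01-
  19 | 01-01-  (sole → essential)
  21 | 01-101  (sole → essential)
  22 | 01--10  (sole → essential)
  24 | 0-1000,0110-0
  26 | 01--10,01-01-,011-1-,0110-0
  27 | -11-11,01-01-,011-1-
  29 | -111-1,0-1101,01-101
  30 | 01--10,011-1-
  31 | -11-11,-111-1,011-1-
  32 | -000-0,100-00
  34 | -000-0,10-010
  36 | 100-00,10010-
  37 | 10010-  (sole → essential)
  42 | 10-010,101-10
  46 | 101-10  (sole → essential)
  59 | -11-11  (sole → essential)
  61 | -111-1  (sole → essential)
  63 | -11-11,-111-1
Essential prime implicants: -11-11, -111-1, 0-1101, 00000-, 01--10, 01-01-, 01-101, 10010-, 101-10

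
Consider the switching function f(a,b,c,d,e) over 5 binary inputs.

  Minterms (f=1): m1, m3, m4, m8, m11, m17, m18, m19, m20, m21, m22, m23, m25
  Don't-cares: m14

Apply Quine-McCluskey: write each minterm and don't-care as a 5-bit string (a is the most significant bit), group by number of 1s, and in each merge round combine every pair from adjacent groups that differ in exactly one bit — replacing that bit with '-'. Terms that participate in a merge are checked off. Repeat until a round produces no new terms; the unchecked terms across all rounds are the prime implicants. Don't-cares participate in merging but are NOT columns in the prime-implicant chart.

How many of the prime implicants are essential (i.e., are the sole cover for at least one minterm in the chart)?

[col 0] 00001*, 00011*, 00100*, 01000, 01011*, 01110, 10001*, 10010*, 10011*, 10100*, 10101*, 10110*, 10111*, 11001*
[col 1] -0001*, -0011*, -0100, 0-011, 000-1*, 1-001, 10-01*, 10-10*, 10-11*, 100-1*, 1001-*, 101-0*, 101-1*, 1010-*, 1011-*
[col 2] -00-1, 10--1, 10-1-, 101--
Prime implicants: -00-1, -0100, 0-011, 01000, 01110, 1-001, 10--1, 10-1-, 101--
PI chart (minterm → PIs covering it):
  1 | -00-1  (sole → essential)
  3 | -00-1,0-011
  4 | -0100  (sole → essential)
  8 | 01000  (sole → essential)
  11 | 0-011  (sole → essential)
  17 | -00-1,1-001,10--1
  18 | 10-1-  (sole → essential)
  19 | -00-1,10--1,10-1-
  20 | -0100,101--
  21 | 10--1,101--
  22 | 10-1-,101--
  23 | 10--1,10-1-,101--
  25 | 1-001  (sole → essential)
Essential prime implicants: -00-1, -0100, 0-011, 01000, 1-001, 10-1-

6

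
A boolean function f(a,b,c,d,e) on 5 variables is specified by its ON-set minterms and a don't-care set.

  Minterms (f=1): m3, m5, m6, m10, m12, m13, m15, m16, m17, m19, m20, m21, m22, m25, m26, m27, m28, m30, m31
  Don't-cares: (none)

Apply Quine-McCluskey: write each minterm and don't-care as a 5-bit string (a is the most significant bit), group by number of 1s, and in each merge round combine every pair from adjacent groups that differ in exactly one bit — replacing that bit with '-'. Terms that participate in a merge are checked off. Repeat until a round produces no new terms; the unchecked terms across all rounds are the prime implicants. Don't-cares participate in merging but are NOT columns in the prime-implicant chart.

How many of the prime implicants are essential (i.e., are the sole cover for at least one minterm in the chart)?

5

size-2^0 implicants → 00011(✓)  00101(✓)  00110(✓)  01010(✓)  01100(✓)  01101(✓)  01111(✓)  10000(✓)  10001(✓)  10011(✓)  10100(✓)  10101(✓)  10110(✓)  11001(✓)  11010(✓)  11011(✓)  11100(✓)  11110(✓)  11111(✓)
size-2^1 implicants → -0011  -0101  -0110  -1010  -1100  -1111  0-101  011-1  0110-  1-001(✓)  1-011(✓)  1-100(✓)  1-110(✓)  10-00(✓)  10-01(✓)  100-1(✓)  1000-(✓)  101-0(✓)  1010-(✓)  11-10(✓)  11-11(✓)  110-1(✓)  1101-(✓)  111-0(✓)  1111-(✓)
size-2^2 implicants → 1-0-1  1-1-0  10-0-  11-1-
Unchecked terms (primes): -0011, -0101, -0110, -1010, -1100, -1111, 0-101, 011-1, 0110-, 1-0-1, 1-1-0, 10-0-, 11-1-
Minterm coverage:
  m3 ⊆ -0011 [E]
  m5 ⊆ -0101,0-101
  m6 ⊆ -0110 [E]
  m10 ⊆ -1010 [E]
  m12 ⊆ -1100,0110-
  m13 ⊆ 0-101,011-1,0110-
  m15 ⊆ -1111,011-1
  m16 ⊆ 10-0- [E]
  m17 ⊆ 1-0-1,10-0-
  m19 ⊆ -0011,1-0-1
  m20 ⊆ 1-1-0,10-0-
  m21 ⊆ -0101,10-0-
  m22 ⊆ -0110,1-1-0
  m25 ⊆ 1-0-1 [E]
  m26 ⊆ -1010,11-1-
  m27 ⊆ 1-0-1,11-1-
  m28 ⊆ -1100,1-1-0
  m30 ⊆ 1-1-0,11-1-
  m31 ⊆ -1111,11-1-
E = {-0011, -0110, -1010, 1-0-1, 10-0-}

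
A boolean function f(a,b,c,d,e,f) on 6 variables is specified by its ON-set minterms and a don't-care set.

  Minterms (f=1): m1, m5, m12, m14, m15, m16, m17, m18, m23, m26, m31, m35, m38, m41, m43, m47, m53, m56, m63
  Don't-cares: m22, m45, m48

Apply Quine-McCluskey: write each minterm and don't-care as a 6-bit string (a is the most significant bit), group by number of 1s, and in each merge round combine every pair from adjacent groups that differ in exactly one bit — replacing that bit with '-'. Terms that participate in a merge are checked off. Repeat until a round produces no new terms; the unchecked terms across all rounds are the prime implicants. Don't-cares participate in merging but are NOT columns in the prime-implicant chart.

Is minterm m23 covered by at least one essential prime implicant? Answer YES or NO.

NO

Round 0: 000001✓ 000101✓ 001100✓ 001110✓ 001111✓ 010000✓ 010001✓ 010010✓ 010110✓ 010111✓ 011010✓ 011111✓ 100011✓ 100110 101001✓ 101011✓ 101101✓ 101111✓ 110000✓ 110101 111000✓ 111111✓
Round 1: -01111✓ -10000 -11111✓ 0-0001 0-1111✓ 000-01 0011-0 00111- 01-010 01-111 010-10 0100-0 01000- 01011- 1-1111✓ 10-011 101-01✓ 101-11✓ 1010-1✓ 1011-1✓ 11-000
Round 2: --1111 101--1
PIs = {--1111, -10000, 0-0001, 000-01, 0011-0, 00111-, 01-010, 01-111, 010-10, 0100-0, 01000-, 01011-, 10-011, 100110, 101--1, 11-000, 110101}
Coverage chart:
  m1: 0-0001,000-01
  m5: 000-01 ←essential
  m12: 0011-0 ←essential
  m14: 0011-0,00111-
  m15: --1111,00111-
  m16: -10000,0100-0,01000-
  m17: 0-0001,01000-
  m18: 01-010,010-10,0100-0
  m23: 01-111,01011-
  m26: 01-010 ←essential
  m31: --1111,01-111
  m35: 10-011 ←essential
  m38: 100110 ←essential
  m41: 101--1 ←essential
  m43: 10-011,101--1
  m47: --1111,101--1
  m53: 110101 ←essential
  m56: 11-000 ←essential
  m63: --1111 ←essential
Essential: --1111, 000-01, 0011-0, 01-010, 10-011, 100110, 101--1, 11-000, 110101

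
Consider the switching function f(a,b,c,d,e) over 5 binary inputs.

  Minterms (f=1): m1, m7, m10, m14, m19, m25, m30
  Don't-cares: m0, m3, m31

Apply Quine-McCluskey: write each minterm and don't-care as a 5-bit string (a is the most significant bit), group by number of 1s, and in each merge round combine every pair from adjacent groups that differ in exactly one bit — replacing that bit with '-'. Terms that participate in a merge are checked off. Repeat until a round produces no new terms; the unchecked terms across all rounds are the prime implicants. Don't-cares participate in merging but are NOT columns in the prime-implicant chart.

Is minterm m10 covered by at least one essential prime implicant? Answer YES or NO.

YES

[col 0] 00000*, 00001*, 00011*, 00111*, 01010*, 01110*, 10011*, 11001, 11110*, 11111*
[col 1] -0011, -1110, 00-11, 000-1, 0000-, 01-10, 1111-
Prime implicants: -0011, -1110, 00-11, 000-1, 0000-, 01-10, 11001, 1111-
PI chart (minterm → PIs covering it):
  1 | 000-1,0000-
  7 | 00-11  (sole → essential)
  10 | 01-10  (sole → essential)
  14 | -1110,01-10
  19 | -0011  (sole → essential)
  25 | 11001  (sole → essential)
  30 | -1110,1111-
Essential prime implicants: -0011, 00-11, 01-10, 11001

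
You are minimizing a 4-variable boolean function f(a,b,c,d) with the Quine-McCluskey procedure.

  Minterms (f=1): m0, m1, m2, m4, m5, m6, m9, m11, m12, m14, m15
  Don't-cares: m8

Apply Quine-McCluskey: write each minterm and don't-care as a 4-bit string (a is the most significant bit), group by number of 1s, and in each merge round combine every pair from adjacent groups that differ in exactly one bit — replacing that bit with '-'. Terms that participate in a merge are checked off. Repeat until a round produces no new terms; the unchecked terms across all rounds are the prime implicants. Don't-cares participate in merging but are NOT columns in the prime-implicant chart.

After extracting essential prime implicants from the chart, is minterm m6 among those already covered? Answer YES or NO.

Round 0: 0000✓ 0001✓ 0010✓ 0100✓ 0101✓ 0110✓ 1000✓ 1001✓ 1011✓ 1100✓ 1110✓ 1111✓
Round 1: -000✓ -001✓ -100✓ -110✓ 0-00✓ 0-01✓ 0-10✓ 00-0✓ 000-✓ 01-0✓ 010-✓ 1-00✓ 1-11 10-1 100-✓ 11-0✓ 111-
Round 2: --00 -00- -1-0 0--0 0-0-
PIs = {--00, -00-, -1-0, 0--0, 0-0-, 1-11, 10-1, 111-}
Coverage chart:
  m0: --00,-00-,0--0,0-0-
  m1: -00-,0-0-
  m2: 0--0 ←essential
  m4: --00,-1-0,0--0,0-0-
  m5: 0-0- ←essential
  m6: -1-0,0--0
  m9: -00-,10-1
  m11: 1-11,10-1
  m12: --00,-1-0
  m14: -1-0,111-
  m15: 1-11,111-
Essential: 0--0, 0-0-

YES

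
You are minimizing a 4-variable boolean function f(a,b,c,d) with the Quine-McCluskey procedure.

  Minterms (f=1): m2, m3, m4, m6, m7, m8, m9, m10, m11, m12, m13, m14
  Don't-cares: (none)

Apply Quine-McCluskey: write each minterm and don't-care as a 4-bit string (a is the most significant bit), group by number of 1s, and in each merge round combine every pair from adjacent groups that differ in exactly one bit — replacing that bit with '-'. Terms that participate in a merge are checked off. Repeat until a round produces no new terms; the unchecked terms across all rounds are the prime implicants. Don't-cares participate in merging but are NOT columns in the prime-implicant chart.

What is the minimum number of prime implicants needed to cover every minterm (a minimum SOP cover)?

size-2^0 implicants → 0010(✓)  0011(✓)  0100(✓)  0110(✓)  0111(✓)  1000(✓)  1001(✓)  1010(✓)  1011(✓)  1100(✓)  1101(✓)  1110(✓)
size-2^1 implicants → -010(✓)  -011(✓)  -100(✓)  -110(✓)  0-10(✓)  0-11(✓)  001-(✓)  01-0(✓)  011-(✓)  1-00(✓)  1-01(✓)  1-10(✓)  10-0(✓)  10-1(✓)  100-(✓)  101-(✓)  11-0(✓)  110-(✓)
size-2^2 implicants → --10  -01-  -1-0  0-1-  1--0  1-0-  10--
Unchecked terms (primes): --10, -01-, -1-0, 0-1-, 1--0, 1-0-, 10--
Minterm coverage:
  m2 ⊆ --10,-01-,0-1-
  m3 ⊆ -01-,0-1-
  m4 ⊆ -1-0 [E]
  m6 ⊆ --10,-1-0,0-1-
  m7 ⊆ 0-1- [E]
  m8 ⊆ 1--0,1-0-,10--
  m9 ⊆ 1-0-,10--
  m10 ⊆ --10,-01-,1--0,10--
  m11 ⊆ -01-,10--
  m12 ⊆ -1-0,1--0,1-0-
  m13 ⊆ 1-0- [E]
  m14 ⊆ --10,-1-0,1--0
E = {-1-0, 0-1-, 1-0-}
Petrick residual → -01-
Cover = b'c + bd' + a'c + ac'  |cover|=4

4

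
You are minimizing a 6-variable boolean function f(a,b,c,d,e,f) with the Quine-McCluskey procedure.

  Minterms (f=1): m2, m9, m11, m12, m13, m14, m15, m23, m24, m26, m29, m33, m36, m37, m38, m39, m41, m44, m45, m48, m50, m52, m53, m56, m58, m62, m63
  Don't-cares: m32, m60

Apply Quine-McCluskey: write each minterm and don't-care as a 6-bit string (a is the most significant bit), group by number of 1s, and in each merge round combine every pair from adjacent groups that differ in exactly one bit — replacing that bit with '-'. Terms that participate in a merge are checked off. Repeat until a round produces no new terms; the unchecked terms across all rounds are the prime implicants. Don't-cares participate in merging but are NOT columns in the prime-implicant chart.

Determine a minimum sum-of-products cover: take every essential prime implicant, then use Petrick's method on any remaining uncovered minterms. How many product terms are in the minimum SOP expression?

12

[col 0] 000010, 001001*, 001011*, 001100*, 001101*, 001110*, 001111*, 010111, 011000*, 011010*, 011101*, 100000*, 100001*, 100100*, 100101*, 100110*, 100111*, 101001*, 101100*, 101101*, 110000*, 110010*, 110100*, 110101*, 111000*, 111010*, 111100*, 111110*, 111111*
[col 1] -01001*, -01100*, -01101*, -11000*, -11010*, 0-1101, 001-01*, 001-11*, 0010-1*, 0011-0*, 0011-1*, 00110-*, 00111-*, 0110-0*, 1-0000*, 1-0100*, 1-0101*, 1-1100*, 10-001*, 10-100*, 10-101*, 100-00*, 100-01*, 10000-*, 1001-0*, 1001-1*, 10010-*, 10011-*, 101-01*, 10110-*, 11-000*, 11-010*, 11-100*, 110-00*, 1100-0*, 11010-*, 111-00*, 111-10*, 1110-0*, 1111-0*, 11111-
[col 2] -01-01, -0110-, -110-0, 001--1, 0011--, 1--100, 1-0-00, 1-010-, 10--01, 10-10-, 100-0-, 1001--, 11--00, 11-0-0, 111--0
Prime implicants: -01-01, -0110-, -110-0, 0-1101, 000010, 001--1, 0011--, 010111, 1--100, 1-0-00, 1-010-, 10--01, 10-10-, 100-0-, 1001--, 11--00, 11-0-0, 111--0, 11111-
PI chart (minterm → PIs covering it):
  2 | 000010  (sole → essential)
  9 | -01-01,001--1
  11 | 001--1  (sole → essential)
  12 | -0110-,0011--
  13 | -01-01,-0110-,0-1101,001--1,0011--
  14 | 0011--  (sole → essential)
  15 | 001--1,0011--
  23 | 010111  (sole → essential)
  24 | -110-0  (sole → essential)
  26 | -110-0  (sole → essential)
  29 | 0-1101  (sole → essential)
  33 | 10--01,100-0-
  36 | 1--100,1-0-00,1-010-,10-10-,100-0-,1001--
  37 | 1-010-,10--01,10-10-,100-0-,1001--
  38 | 1001--  (sole → essential)
  39 | 1001--  (sole → essential)
  41 | -01-01,10--01
  44 | -0110-,1--100,10-10-
  45 | -01-01,-0110-,10--01,10-10-
  48 | 1-0-00,11--00,11-0-0
  50 | 11-0-0  (sole → essential)
  52 | 1--100,1-0-00,1-010-,11--00
  53 | 1-010-  (sole → essential)
  56 | -110-0,11--00,11-0-0,111--0
  58 | -110-0,11-0-0,111--0
  62 | 111--0,11111-
  63 | 11111-  (sole → essential)
Essential prime implicants: -110-0, 0-1101, 000010, 001--1, 0011--, 010111, 1-010-, 1001--, 11-0-0, 11111-
Petrick residual → -0110-, 10--01
Minimum SOP uses 12 PIs: b'cde' + bcd'f' + a'cde'f + a'b'c'd'ef' + a'b'cf + a'b'cd + a'bc'def + ac'de' + ab'e'f + ab'c'd + abd'f' + abcde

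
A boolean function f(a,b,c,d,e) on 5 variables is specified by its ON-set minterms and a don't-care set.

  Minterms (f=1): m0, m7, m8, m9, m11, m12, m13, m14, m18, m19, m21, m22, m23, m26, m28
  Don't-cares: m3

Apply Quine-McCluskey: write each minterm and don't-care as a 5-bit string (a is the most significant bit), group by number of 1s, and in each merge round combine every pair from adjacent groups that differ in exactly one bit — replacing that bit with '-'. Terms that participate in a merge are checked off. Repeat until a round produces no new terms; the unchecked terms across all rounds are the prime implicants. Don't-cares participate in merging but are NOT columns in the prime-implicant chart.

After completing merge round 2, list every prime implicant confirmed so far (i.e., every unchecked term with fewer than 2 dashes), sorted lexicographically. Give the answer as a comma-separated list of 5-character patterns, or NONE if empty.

[col 0] 00000*, 00011*, 00111*, 01000*, 01001*, 01011*, 01100*, 01101*, 01110*, 10010*, 10011*, 10101*, 10110*, 10111*, 11010*, 11100*
[col 1] -0011*, -0111*, -1100, 0-000, 0-011, 00-11*, 01-00*, 01-01*, 010-1, 0100-*, 011-0, 0110-*, 1-010, 10-10*, 10-11*, 1001-*, 101-1, 1011-*
[col 2] -0-11, 01-0-, 10-1-
Prime implicants: -0-11, -1100, 0-000, 0-011, 01-0-, 010-1, 011-0, 1-010, 10-1-, 101-1

-1100, 0-000, 0-011, 010-1, 011-0, 1-010, 101-1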